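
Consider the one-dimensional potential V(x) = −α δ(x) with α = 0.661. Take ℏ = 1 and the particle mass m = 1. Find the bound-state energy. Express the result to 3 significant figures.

E = -0.218

The bound state is ψ(x) = √κ e^{−κ|x|}. The derivative jump ψ'(0⁺) − ψ'(0⁻) = −(2mα/ℏ²)ψ(0) fixes κ = mα/ℏ² = 0.6610.
Then E = −ℏ²κ²/(2m) = −mα²/(2ℏ²) = -0.2185.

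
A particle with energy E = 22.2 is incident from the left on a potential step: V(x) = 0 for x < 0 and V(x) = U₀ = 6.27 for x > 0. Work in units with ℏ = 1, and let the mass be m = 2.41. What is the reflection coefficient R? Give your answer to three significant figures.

On each side the TISE gives plane waves with k = √(2m(E − V))/ℏ: k₁ = √(2·2.41·22.2) = 10.34, k₂ = √(2·2.41·15.93) = 8.763.
Continuity of ψ and ψ′ at the step yields the reflection amplitude r = (k₁ − k₂)/(k₁ + k₂) = 0.08278; thus R = |r|² = 0.006853, T = 0.9931.

R = 0.00685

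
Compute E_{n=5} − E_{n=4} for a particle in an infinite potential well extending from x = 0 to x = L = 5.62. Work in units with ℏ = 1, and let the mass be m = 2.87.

ΔE = 0.490

E_n = n²π²ℏ²/(2mL²), so ΔE = (5² − 4²) π²ℏ²/(2mL²).
ΔE = 9 × π² / (2 × 2.87 × 5.62²) = 0.4900.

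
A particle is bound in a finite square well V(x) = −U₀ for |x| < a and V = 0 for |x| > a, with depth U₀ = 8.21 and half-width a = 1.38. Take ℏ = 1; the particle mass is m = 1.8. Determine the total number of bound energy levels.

N = 5

The dimensionless depth is z₀ = a√(2mU₀)/ℏ = 1.38 × √(29.56) = 7.502.
A new bound state (alternating even/odd) appears each time z₀ passes a multiple of π/2, so N = ⌊2z₀/π⌋ + 1 = ⌊4.776⌋ + 1 = 5.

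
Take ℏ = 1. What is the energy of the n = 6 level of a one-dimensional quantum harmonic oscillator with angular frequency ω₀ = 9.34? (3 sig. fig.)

E = 60.7

The oscillator eigenvalues are E_n = ℏω₀(n + ½), so E_6 = 9.34 × 6.5 = 60.71.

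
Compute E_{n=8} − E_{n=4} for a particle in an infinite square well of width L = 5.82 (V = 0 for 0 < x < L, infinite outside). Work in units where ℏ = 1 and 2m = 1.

ΔE = 14.0

E_n = n²π²ℏ²/(2mL²), so ΔE = (8² − 4²) π²ℏ²/(2mL²).
ΔE = 48 × π² / (2 × 0.5 × 5.82²) = 13.99.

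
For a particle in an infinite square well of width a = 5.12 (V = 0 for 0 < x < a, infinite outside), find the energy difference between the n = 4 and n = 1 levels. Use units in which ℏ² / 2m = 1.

ΔE = 5.65

E_n = n²π²ℏ²/(2ma²), so ΔE = (4² − 1²) π²ℏ²/(2ma²).
ΔE = 15 × π² / (2 × 0.5 × 5.12²) = 5.647.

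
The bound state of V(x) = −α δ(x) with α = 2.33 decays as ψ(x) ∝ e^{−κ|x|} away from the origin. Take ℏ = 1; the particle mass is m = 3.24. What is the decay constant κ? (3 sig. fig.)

κ = 7.55

Integrate −(ℏ²/2m)ψ'' − αδ(x)ψ = Eψ from −ε to +ε: the ψ'' term gives ψ'(0⁺) − ψ'(0⁻) and the δ term gives −(2mα/ℏ²)ψ(0).
With ψ ∝ e^{−κ|x|} this yields −2κ = −2mα/ℏ², so κ = mα/ℏ² = 7.549.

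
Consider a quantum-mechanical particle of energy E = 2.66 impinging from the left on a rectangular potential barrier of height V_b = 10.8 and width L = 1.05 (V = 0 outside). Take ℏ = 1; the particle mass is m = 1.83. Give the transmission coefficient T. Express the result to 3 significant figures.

T = 0.0000312

Since E < V_b the interior solution is evanescent with decay constant κ = √(2m(V_b − E))/ℏ = 5.458.
κL = 5.731, sinh(κL) = 154.2.
The exact tunnelling result is T⁻¹ = 1 + V_b² sinh²(κL) / [4E(V_b − E)] = 32010, so T = 0.0000312.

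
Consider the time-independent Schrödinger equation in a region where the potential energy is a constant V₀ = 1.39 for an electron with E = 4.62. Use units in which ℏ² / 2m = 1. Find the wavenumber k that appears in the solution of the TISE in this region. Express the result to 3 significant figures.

k = 1.80

With E > V₀ the solution is oscillatory, ψ ∝ e^{±ikx} with k = √(2m(E − V₀))/ℏ.
k = √(2 × 0.5 × 3.23) = 1.797.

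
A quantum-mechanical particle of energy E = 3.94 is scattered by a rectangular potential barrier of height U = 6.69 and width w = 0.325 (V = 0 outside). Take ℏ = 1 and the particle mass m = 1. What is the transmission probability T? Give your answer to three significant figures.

E < U: inside the barrier ψ ∝ e^{±κx} with κ = √(2m(U − E))/ℏ = 2.345.
κw = 0.7622, sinh(κw) = 0.8382.
The exact tunnelling result is T⁻¹ = 1 + U² sinh²(κw) / [4E(U − E)] = 1.725, so T = 0.580.

T = 0.580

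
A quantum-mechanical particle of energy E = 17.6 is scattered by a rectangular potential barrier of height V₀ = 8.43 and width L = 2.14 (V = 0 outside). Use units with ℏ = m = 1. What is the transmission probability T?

T = 0.993

Above the barrier the interior wavenumber is k₂ = √(2m(E − V₀))/ℏ = 4.283, giving phase k₂L = 9.165.
T = [1 + V₀² sin²(k₂L) / (4E(E − V₀))]⁻¹ = 1/1.007 = 0.993.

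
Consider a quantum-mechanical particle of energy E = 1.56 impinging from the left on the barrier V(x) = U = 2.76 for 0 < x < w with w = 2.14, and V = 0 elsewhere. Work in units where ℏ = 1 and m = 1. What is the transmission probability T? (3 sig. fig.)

T = 0.00517

E < U: inside the barrier ψ ∝ e^{±κx} with κ = √(2m(U − E))/ℏ = 1.549.
κw = 3.315, sinh(κw) = 13.75.
Matching ψ, ψ′ at both faces gives T = [1 + U² sinh²(κw) / (4E(U − E))]⁻¹ = 1/193.2 = 0.00517.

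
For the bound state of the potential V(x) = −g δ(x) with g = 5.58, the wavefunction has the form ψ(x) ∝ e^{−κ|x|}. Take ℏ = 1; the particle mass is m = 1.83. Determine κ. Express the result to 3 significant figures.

κ = 10.2

Integrating the TISE across x = 0 gives the cusp condition ψ'(0⁺) − ψ'(0⁻) = −(2mg/ℏ²)ψ(0).
With ψ ∝ e^{−κ|x|} this yields −2κ = −2mg/ℏ², so κ = mg/ℏ² = 10.21.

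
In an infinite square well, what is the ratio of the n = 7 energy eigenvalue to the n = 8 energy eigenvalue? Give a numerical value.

E_n = n²π²ℏ²/(2mL²) so the ratio is n₂²/n₁² = 49/64 = 0.765625.

0.765625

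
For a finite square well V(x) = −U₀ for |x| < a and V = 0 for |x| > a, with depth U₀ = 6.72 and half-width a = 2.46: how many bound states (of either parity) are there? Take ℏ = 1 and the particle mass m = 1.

N = 6

Define the well-strength parameter z₀ = (a/ℏ)√(2mU₀) = 2.46 × √(2·1·6.72) = 9.019.
The even/odd transcendental equations gain one root per π/2 in z₀, giving N = 1 + ⌊2z₀/π⌋ = 1 + ⌊5.741⌋ = 6.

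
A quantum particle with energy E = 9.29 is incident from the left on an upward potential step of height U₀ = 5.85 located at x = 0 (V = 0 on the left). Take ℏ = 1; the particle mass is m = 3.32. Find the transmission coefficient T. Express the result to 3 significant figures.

T = 0.941

On each side the TISE gives plane waves with k = √(2m(E − V))/ℏ: k₁ = √(2·3.32·9.29) = 7.854, k₂ = √(2·3.32·3.44) = 4.779.
Continuity of ψ and ψ′ at the step yields the reflection amplitude r = (k₁ − k₂)/(k₁ + k₂) = 0.2434; thus R = |r|² = 0.05924, T = 0.9408.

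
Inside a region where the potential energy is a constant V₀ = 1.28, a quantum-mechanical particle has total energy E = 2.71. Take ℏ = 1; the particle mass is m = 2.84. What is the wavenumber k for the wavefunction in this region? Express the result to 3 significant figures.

k = 2.85

With E > V₀ the solution is oscillatory, ψ ∝ e^{±ikx} with k = √(2m(E − V₀))/ℏ.
k = √(2 × 2.84 × 1.43) = 2.850.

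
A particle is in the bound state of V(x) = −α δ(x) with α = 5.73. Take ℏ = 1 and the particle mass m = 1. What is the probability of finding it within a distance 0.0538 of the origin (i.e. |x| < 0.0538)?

The normalised bound state is ψ = √κ e^{−κ|x|} with κ = mα/ℏ² = 5.730.
P(|x| < d) = ∫_{−d}^{d} κ e^{−2κ|x|} dx = 1 − e^{−2κd} = 1 − e^{−0.6165} = 0.4602.

P = 0.460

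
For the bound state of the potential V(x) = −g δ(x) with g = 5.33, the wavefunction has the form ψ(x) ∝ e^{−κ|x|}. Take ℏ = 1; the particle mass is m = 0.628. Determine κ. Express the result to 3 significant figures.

Integrating the TISE across x = 0 gives the cusp condition ψ'(0⁺) − ψ'(0⁻) = −(2mg/ℏ²)ψ(0).
With ψ ∝ e^{−κ|x|} this yields −2κ = −2mg/ℏ², so κ = mg/ℏ² = 3.347.

κ = 3.35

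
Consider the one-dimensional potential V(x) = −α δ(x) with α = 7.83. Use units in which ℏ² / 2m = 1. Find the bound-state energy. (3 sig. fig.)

For x ≠ 0 the bound state is ψ ∝ e^{−κ|x|}; integrating the TISE across the delta gives the cusp condition 2κ = 2mα/ℏ², so κ = 3.915.
Then E = −ℏ²κ²/(2m) = −mα²/(2ℏ²) = -15.33.

E = -15.3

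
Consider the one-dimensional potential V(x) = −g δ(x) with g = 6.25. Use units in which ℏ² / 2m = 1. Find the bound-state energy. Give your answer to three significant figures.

The bound state is ψ(x) = √κ e^{−κ|x|}. The derivative jump ψ'(0⁺) − ψ'(0⁻) = −(2mg/ℏ²)ψ(0) fixes κ = mg/ℏ² = 3.125.
Then E = −ℏ²κ²/(2m) = −mg²/(2ℏ²) = -9.766.

E = -9.77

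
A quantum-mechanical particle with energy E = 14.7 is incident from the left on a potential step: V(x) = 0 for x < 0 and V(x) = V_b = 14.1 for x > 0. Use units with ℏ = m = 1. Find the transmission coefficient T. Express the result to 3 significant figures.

T = 0.559

On each side the TISE gives plane waves with k = √(2m(E − V))/ℏ: k₁ = √(2·1·14.7) = 5.422, k₂ = √(2·1·0.6) = 1.095.
Continuity of ψ and ψ′ at the step yields the reflection amplitude r = (k₁ − k₂)/(k₁ + k₂) = 0.6639; thus R = |r|² = 0.4407, T = 0.5593.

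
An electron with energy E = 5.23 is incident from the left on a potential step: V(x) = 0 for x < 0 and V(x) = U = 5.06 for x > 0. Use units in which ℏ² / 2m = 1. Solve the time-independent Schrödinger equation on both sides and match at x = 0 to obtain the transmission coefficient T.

The wavenumbers are k₁ = √(2mE)/ℏ = 2.287 on the left and k₂ = √(2m(E − U))/ℏ = 0.4123 on the right.
Continuity of ψ and ψ′ at the step yields the reflection amplitude r = (k₁ − k₂)/(k₁ + k₂) = 0.6945; thus R = |r|² = 0.4823, T = 0.5177.

T = 0.518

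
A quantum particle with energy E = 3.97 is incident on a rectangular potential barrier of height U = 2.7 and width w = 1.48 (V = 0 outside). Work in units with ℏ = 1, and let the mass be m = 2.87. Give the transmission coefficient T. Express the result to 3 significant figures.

E > U: inside the barrier k₂ = √(2m(E − U))/ℏ = 2.700, k₂w = 3.996.
Matching at both interfaces gives T⁻¹ = 1 + U² sin²(k₂w) / [4E(E − U)] = 1.206, hence T = 0.829.

T = 0.829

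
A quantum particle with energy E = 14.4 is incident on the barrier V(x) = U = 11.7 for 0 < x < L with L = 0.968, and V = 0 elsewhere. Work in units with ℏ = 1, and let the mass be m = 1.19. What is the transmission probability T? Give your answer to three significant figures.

E > U: inside the barrier k₂ = √(2m(E − U))/ℏ = 2.535, k₂L = 2.454.
Matching at both interfaces gives T⁻¹ = 1 + U² sin²(k₂L) / [4E(E − U)] = 1.355, hence T = 0.738.

T = 0.738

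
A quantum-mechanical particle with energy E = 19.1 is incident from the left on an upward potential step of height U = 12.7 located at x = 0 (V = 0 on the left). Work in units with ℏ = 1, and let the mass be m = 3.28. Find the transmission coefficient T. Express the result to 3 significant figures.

T = 0.929

The wavenumbers are k₁ = √(2mE)/ℏ = 11.19 on the left and k₂ = √(2m(E − U))/ℏ = 6.480 on the right.
Continuity of ψ and ψ′ at the step yields the reflection amplitude r = (k₁ − k₂)/(k₁ + k₂) = 0.2667; thus R = |r|² = 0.07115, T = 0.9289.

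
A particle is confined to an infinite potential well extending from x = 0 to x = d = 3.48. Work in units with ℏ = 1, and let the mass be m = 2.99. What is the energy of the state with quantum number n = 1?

The infinite-well eigenfunctions ψ_n = √(2/d) sin(nπx/d) vanish at both walls, giving E_n = n²π²ℏ²/(2md²).
E_1 = 1² × π² / (2 × 2.99 × 3.48²) = 0.1363.

E = 0.136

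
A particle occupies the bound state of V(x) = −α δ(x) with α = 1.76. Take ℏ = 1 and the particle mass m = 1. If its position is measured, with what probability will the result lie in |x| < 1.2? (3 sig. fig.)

P = 0.985

The normalised bound state is ψ = √κ e^{−κ|x|} with κ = mα/ℏ² = 1.760.
P(|x| < d) = ∫_{−d}^{d} κ e^{−2κ|x|} dx = 1 − e^{−2κd} = 1 − e^{−4.224} = 0.9854.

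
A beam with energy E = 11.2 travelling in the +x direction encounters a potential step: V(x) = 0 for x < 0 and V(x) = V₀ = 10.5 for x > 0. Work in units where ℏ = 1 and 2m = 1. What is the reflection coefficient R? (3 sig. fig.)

The wavenumbers are k₁ = √(2mE)/ℏ = 3.347 on the left and k₂ = √(2m(E − V₀))/ℏ = 0.8367 on the right.
Continuity of ψ and ψ′ at the step yields the reflection amplitude r = (k₁ − k₂)/(k₁ + k₂) = 0.6000; thus R = |r|² = 0.3600, T = 0.6400.

R = 0.360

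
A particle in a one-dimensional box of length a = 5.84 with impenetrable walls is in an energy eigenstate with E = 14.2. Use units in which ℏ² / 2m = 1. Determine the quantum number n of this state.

n = 7

For an infinite well E_n = n²π²ℏ²/(2ma²), so n = (a/πℏ)√(2mE).
n = (5.84/π) × √(2 × 0.5 × 14.2) = 7.005 → n = 7.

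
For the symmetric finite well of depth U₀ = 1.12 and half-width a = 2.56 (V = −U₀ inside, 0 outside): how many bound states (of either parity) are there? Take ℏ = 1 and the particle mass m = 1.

N = 3

Define the well-strength parameter z₀ = (a/ℏ)√(2mU₀) = 2.56 × √(2·1·1.12) = 3.831.
A new bound state (alternating even/odd) appears each time z₀ passes a multiple of π/2, so N = ⌊2z₀/π⌋ + 1 = ⌊2.439⌋ + 1 = 3.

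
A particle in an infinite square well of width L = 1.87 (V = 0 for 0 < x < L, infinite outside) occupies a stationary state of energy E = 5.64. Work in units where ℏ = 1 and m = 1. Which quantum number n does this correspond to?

From E_n = n²π²ℏ²/(2mL²) invert to n = √(2mL²E)/(πℏ).
n = (1.87/π) × √(2 × 1 × 5.64) = 1.999 → n = 2.

n = 2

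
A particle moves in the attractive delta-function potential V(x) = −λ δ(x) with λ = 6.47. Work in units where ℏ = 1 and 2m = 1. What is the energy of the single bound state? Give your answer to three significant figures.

E = -10.5

The bound state is ψ(x) = √κ e^{−κ|x|}. The derivative jump ψ'(0⁺) − ψ'(0⁻) = −(2mλ/ℏ²)ψ(0) fixes κ = mλ/ℏ² = 3.235.
Then E = −ℏ²κ²/(2m) = −mλ²/(2ℏ²) = -10.47.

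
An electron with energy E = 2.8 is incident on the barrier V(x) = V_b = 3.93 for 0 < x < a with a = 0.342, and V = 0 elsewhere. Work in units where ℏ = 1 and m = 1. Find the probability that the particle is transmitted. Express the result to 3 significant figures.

T = 0.740

E < V_b: inside the barrier ψ ∝ e^{±κx} with κ = √(2m(V_b − E))/ℏ = 1.503.
κa = 0.5141, sinh(κa) = 0.5371.
The exact tunnelling result is T⁻¹ = 1 + V_b² sinh²(κa) / [4E(V_b − E)] = 1.352, so T = 0.740.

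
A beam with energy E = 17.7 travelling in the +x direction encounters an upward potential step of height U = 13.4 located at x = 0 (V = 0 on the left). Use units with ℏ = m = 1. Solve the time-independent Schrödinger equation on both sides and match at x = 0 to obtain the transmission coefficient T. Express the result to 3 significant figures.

On each side the TISE gives plane waves with k = √(2m(E − V))/ℏ: k₁ = √(2·1·17.7) = 5.950, k₂ = √(2·1·4.3) = 2.933.
Matching ψ and ψ′ at x = 0 gives r = (k₁ − k₂)/(k₁ + k₂), so R = r² = 0.1154 and T = 1 − R = 0.8846.

T = 0.885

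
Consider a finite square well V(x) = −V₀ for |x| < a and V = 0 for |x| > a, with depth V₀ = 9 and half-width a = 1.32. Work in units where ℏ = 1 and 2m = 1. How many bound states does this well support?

Define the well-strength parameter z₀ = (a/ℏ)√(2mV₀) = 1.32 × √(2·0.5·9) = 3.960.
The even/odd transcendental equations gain one root per π/2 in z₀, giving N = 1 + ⌊2z₀/π⌋ = 1 + ⌊2.521⌋ = 3.

N = 3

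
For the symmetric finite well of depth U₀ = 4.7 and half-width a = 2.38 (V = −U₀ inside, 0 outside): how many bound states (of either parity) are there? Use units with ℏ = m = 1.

N = 5

The dimensionless depth is z₀ = a√(2mU₀)/ℏ = 2.38 × √(9.400) = 7.297.
A new bound state (alternating even/odd) appears each time z₀ passes a multiple of π/2, so N = ⌊2z₀/π⌋ + 1 = ⌊4.645⌋ + 1 = 5.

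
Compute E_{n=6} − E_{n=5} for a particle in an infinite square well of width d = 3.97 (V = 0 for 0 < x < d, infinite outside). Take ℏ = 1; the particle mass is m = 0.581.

E_n = n²π²ℏ²/(2md²), so ΔE = (6² − 5²) π²ℏ²/(2md²).
ΔE = 11 × π² / (2 × 0.581 × 3.97²) = 5.928.

ΔE = 5.93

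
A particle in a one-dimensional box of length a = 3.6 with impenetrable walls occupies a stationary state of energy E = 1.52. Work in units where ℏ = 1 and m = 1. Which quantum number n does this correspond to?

From E_n = n²π²ℏ²/(2ma²) invert to n = √(2ma²E)/(πℏ).
n = (3.6/π) × √(2 × 1 × 1.52) = 1.998 → n = 2.

n = 2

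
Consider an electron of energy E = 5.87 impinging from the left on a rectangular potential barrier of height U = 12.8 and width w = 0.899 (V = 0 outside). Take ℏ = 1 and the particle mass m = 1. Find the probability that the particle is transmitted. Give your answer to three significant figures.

T = 0.00491

Since E < U the interior solution is evanescent with decay constant κ = √(2m(U − E))/ℏ = 3.723.
κw = 3.347, sinh(κw) = 14.19.
Matching ψ, ψ′ at both faces gives T = [1 + U² sinh²(κw) / (4E(U − E))]⁻¹ = 1/203.7 = 0.00491.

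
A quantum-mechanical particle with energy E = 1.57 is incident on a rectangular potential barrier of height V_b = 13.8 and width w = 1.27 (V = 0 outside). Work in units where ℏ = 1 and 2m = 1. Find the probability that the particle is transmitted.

T = 0.000224

E < V_b: inside the barrier ψ ∝ e^{±κx} with κ = √(2m(V_b − E))/ℏ = 3.497.
κw = 4.441, sinh(κw) = 42.44.
Matching ψ, ψ′ at both faces gives T = [1 + V_b² sinh²(κw) / (4E(V_b − E))]⁻¹ = 1/4467 = 0.000224.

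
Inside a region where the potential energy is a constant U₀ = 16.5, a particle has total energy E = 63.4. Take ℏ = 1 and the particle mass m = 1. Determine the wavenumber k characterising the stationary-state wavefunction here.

k = 9.69

With E > U₀ the solution is oscillatory, ψ ∝ e^{±ikx} with k = √(2m(E − U₀))/ℏ.
k = √(2 × 1 × 46.9) = 9.685.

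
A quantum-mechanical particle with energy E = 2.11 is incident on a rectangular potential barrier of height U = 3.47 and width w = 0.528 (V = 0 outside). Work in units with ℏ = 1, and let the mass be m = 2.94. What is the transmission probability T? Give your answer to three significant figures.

T = 0.176

E < U: inside the barrier ψ ∝ e^{±κx} with κ = √(2m(U − E))/ℏ = 2.828.
κw = 1.493, sinh(κw) = 2.113.
Matching ψ, ψ′ at both faces gives T = [1 + U² sinh²(κw) / (4E(U − E))]⁻¹ = 1/5.684 = 0.176.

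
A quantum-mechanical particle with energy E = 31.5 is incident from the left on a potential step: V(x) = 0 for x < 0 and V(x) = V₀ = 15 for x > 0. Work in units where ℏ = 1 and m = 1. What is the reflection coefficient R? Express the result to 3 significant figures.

R = 0.0257

On each side the TISE gives plane waves with k = √(2m(E − V))/ℏ: k₁ = √(2·1·31.5) = 7.937, k₂ = √(2·1·16.5) = 5.745.
Continuity of ψ and ψ′ at the step yields the reflection amplitude r = (k₁ − k₂)/(k₁ + k₂) = 0.1603; thus R = |r|² = 0.02568, T = 0.9743.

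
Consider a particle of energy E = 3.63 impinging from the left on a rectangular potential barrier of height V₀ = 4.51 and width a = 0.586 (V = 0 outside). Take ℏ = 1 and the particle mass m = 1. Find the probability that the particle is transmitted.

E < V₀: inside the barrier ψ ∝ e^{±κx} with κ = √(2m(V₀ − E))/ℏ = 1.327.
κa = 0.7774, sinh(κa) = 0.8581.
The exact tunnelling result is T⁻¹ = 1 + V₀² sinh²(κa) / [4E(V₀ − E)] = 2.172, so T = 0.460.

T = 0.460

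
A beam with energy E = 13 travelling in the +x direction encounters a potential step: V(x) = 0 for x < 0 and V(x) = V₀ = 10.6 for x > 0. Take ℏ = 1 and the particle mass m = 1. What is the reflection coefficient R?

On each side the TISE gives plane waves with k = √(2m(E − V))/ℏ: k₁ = √(2·1·13) = 5.099, k₂ = √(2·1·2.4) = 2.191.
Continuity of ψ and ψ′ at the step yields the reflection amplitude r = (k₁ − k₂)/(k₁ + k₂) = 0.3989; thus R = |r|² = 0.1591, T = 0.8409.

R = 0.159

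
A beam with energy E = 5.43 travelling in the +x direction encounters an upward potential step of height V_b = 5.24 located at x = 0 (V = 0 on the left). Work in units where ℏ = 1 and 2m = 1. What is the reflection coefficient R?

On each side the TISE gives plane waves with k = √(2m(E − V))/ℏ: k₁ = √(2·½·5.43) = 2.330, k₂ = √(2·½·0.19) = 0.4359.
Matching ψ and ψ′ at x = 0 gives r = (k₁ − k₂)/(k₁ + k₂), so R = r² = 0.4690 and T = 1 − R = 0.5310.

R = 0.469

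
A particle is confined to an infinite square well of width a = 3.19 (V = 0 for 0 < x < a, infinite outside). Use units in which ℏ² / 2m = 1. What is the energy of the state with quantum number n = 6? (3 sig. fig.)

E = 34.9

Requiring ψ(0) = ψ(a) = 0 quantises k = nπ/a, hence E_n = ℏ²k²/2m = n²π²ℏ²/(2ma²).
E_6 = 6² × π² / (2 × 0.5 × 3.19²) = 34.92.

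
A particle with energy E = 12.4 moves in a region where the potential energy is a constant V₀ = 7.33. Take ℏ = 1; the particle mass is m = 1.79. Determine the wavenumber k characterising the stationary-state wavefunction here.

With E > V₀ the solution is oscillatory, ψ ∝ e^{±ikx} with k = √(2m(E − V₀))/ℏ.
k = √(2 × 1.79 × 5.07) = 4.260.

k = 4.26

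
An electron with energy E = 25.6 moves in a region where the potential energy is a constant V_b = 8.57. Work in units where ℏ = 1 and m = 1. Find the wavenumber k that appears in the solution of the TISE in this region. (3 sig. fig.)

With E > V_b the solution is oscillatory, ψ ∝ e^{±ikx} with k = √(2m(E − V_b))/ℏ.
k = √(2 × 1 × 17.03) = 5.836.

k = 5.84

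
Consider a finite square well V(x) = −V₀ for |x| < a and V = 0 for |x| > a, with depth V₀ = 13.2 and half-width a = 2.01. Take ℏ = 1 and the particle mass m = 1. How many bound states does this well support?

N = 7

Define the well-strength parameter z₀ = (a/ℏ)√(2mV₀) = 2.01 × √(2·1·13.2) = 10.33.
A new bound state (alternating even/odd) appears each time z₀ passes a multiple of π/2, so N = ⌊2z₀/π⌋ + 1 = ⌊6.575⌋ + 1 = 7.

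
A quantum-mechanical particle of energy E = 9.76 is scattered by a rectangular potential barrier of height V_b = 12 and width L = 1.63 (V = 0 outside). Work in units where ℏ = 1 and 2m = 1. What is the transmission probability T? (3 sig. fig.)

T = 0.0184

E < V_b: inside the barrier ψ ∝ e^{±κx} with κ = √(2m(V_b − E))/ℏ = 1.497.
κL = 2.440, sinh(κL) = 5.690.
The exact tunnelling result is T⁻¹ = 1 + V_b² sinh²(κL) / [4E(V_b − E)] = 54.32, so T = 0.0184.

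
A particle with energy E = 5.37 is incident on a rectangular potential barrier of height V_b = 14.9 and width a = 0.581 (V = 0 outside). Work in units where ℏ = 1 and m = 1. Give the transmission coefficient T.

T = 0.0229

Since E < V_b the interior solution is evanescent with decay constant κ = √(2m(V_b − E))/ℏ = 4.366.
κa = 2.537, sinh(κa) = 6.278.
Matching ψ, ψ′ at both faces gives T = [1 + V_b² sinh²(κa) / (4E(V_b − E))]⁻¹ = 1/43.75 = 0.0229.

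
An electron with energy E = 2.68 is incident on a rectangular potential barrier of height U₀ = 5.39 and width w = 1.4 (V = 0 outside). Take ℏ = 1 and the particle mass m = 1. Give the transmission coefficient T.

Since E < U₀ the interior solution is evanescent with decay constant κ = √(2m(U₀ − E))/ℏ = 2.328.
κw = 3.259, sinh(κw) = 13.00.
Matching ψ, ψ′ at both faces gives T = [1 + U₀² sinh²(κw) / (4E(U₀ − E))]⁻¹ = 1/169.9 = 0.00589.

T = 0.00589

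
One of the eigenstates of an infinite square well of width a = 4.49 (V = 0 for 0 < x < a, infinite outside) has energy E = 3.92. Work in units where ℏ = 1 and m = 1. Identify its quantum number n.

From E_n = n²π²ℏ²/(2ma²) invert to n = √(2ma²E)/(πℏ).
n = (4.49/π) × √(2 × 1 × 3.92) = 4.002 → n = 4.

n = 4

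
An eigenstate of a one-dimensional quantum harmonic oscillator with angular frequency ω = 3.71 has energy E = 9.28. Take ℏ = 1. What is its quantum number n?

n = 2

E_n = ℏω(n + ½) ⇒ n = E/(ℏω) − ½ = 9.28/3.71 − 0.5 = 2.001 → n = 2.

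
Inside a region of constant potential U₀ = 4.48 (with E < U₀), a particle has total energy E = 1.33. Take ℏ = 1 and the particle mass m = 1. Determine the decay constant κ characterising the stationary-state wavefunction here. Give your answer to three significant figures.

κ = 2.51

Since E < U₀ the TISE in this region is ψ'' = κ²ψ with κ = √(2m(U₀ − E))/ℏ.
κ = √(2 × 1 × 3.15) = 2.510.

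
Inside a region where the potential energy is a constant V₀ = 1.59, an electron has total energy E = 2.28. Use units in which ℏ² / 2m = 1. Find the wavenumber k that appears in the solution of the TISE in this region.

With E > V₀ the solution is oscillatory, ψ ∝ e^{±ikx} with k = √(2m(E − V₀))/ℏ.
k = √(2 × 0.5 × 0.69) = 0.8307.

k = 0.831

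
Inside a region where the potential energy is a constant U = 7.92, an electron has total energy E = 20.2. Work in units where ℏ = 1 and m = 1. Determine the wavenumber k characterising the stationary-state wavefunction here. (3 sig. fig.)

k = 4.96

With E > U the solution is oscillatory, ψ ∝ e^{±ikx} with k = √(2m(E − U))/ℏ.
k = √(2 × 1 × 12.28) = 4.956.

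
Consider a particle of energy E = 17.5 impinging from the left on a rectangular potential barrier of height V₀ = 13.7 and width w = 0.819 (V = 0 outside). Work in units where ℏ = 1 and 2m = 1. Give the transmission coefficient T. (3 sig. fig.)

E > V₀: inside the barrier k₂ = √(2m(E − V₀))/ℏ = 1.949, k₂w = 1.597.
Matching at both interfaces gives T⁻¹ = 1 + V₀² sin²(k₂w) / [4E(E − V₀)] = 1.705, hence T = 0.586.

T = 0.586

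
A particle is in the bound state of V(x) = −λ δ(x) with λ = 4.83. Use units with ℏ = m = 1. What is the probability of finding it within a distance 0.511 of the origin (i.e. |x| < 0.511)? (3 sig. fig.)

P = 0.993

The normalised bound state is ψ = √κ e^{−κ|x|} with κ = mλ/ℏ² = 4.830.
P(|x| < d) = ∫_{−d}^{d} κ e^{−2κ|x|} dx = 1 − e^{−2κd} = 1 − e^{−4.936} = 0.9928.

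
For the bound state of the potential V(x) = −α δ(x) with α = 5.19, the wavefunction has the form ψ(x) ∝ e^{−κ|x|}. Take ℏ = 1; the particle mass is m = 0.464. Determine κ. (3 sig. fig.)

κ = 2.41

Integrate −(ℏ²/2m)ψ'' − αδ(x)ψ = Eψ from −ε to +ε: the ψ'' term gives ψ'(0⁺) − ψ'(0⁻) and the δ term gives −(2mα/ℏ²)ψ(0).
With ψ ∝ e^{−κ|x|} this yields −2κ = −2mα/ℏ², so κ = mα/ℏ² = 2.408.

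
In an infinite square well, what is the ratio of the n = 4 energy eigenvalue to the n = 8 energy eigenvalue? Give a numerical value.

0.25

E_n = n²π²ℏ²/(2mL²) so the ratio is n₂²/n₁² = 16/64 = 0.25.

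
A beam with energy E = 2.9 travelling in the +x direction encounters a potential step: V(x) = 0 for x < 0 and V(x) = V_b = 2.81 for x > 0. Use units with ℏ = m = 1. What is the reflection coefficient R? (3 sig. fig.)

The wavenumbers are k₁ = √(2mE)/ℏ = 2.408 on the left and k₂ = √(2m(E − V_b))/ℏ = 0.4243 on the right.
Continuity of ψ and ψ′ at the step yields the reflection amplitude r = (k₁ − k₂)/(k₁ + k₂) = 0.7004; thus R = |r|² = 0.4906, T = 0.5094.

R = 0.491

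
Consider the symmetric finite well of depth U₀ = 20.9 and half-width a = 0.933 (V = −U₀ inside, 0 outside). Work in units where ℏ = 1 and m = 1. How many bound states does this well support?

N = 4

Define the well-strength parameter z₀ = (a/ℏ)√(2mU₀) = 0.933 × √(2·1·20.9) = 6.032.
A new bound state (alternating even/odd) appears each time z₀ passes a multiple of π/2, so N = ⌊2z₀/π⌋ + 1 = ⌊3.840⌋ + 1 = 4.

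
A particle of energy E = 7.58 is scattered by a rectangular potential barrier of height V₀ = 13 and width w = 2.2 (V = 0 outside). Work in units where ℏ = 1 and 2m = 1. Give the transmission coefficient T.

Since E < V₀ the interior solution is evanescent with decay constant κ = √(2m(V₀ − E))/ℏ = 2.328.
κw = 5.122, sinh(κw) = 83.82.
Matching ψ, ψ′ at both faces gives T = [1 + V₀² sinh²(κw) / (4E(V₀ − E))]⁻¹ = 1/7225 = 0.000138.

T = 0.000138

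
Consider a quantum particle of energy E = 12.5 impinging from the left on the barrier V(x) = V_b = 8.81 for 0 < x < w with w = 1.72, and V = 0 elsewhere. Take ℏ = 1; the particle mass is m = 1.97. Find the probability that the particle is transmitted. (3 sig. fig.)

T = 0.970

E > V_b: inside the barrier k₂ = √(2m(E − V_b))/ℏ = 3.813, k₂w = 6.558.
Matching at both interfaces gives T⁻¹ = 1 + V_b² sin²(k₂w) / [4E(E − V_b)] = 1.031, hence T = 0.970.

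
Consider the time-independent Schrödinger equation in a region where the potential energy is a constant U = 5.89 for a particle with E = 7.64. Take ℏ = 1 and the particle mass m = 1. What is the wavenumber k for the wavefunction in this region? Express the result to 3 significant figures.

k = 1.87

With E > U the solution is oscillatory, ψ ∝ e^{±ikx} with k = √(2m(E − U))/ℏ.
k = √(2 × 1 × 1.75) = 1.871.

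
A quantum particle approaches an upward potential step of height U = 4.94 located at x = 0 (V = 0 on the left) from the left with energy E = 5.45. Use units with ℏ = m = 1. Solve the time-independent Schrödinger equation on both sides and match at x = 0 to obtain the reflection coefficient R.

R = 0.282

On each side the TISE gives plane waves with k = √(2m(E − V))/ℏ: k₁ = √(2·1·5.45) = 3.302, k₂ = √(2·1·0.51) = 1.010.
Matching ψ and ψ′ at x = 0 gives r = (k₁ − k₂)/(k₁ + k₂), so R = r² = 0.2825 and T = 1 − R = 0.7175.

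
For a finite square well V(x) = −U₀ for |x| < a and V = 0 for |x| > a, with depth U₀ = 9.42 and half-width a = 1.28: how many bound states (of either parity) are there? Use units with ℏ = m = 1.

The dimensionless depth is z₀ = a√(2mU₀)/ℏ = 1.28 × √(18.84) = 5.556.
The even/odd transcendental equations gain one root per π/2 in z₀, giving N = 1 + ⌊2z₀/π⌋ = 1 + ⌊3.537⌋ = 4.

N = 4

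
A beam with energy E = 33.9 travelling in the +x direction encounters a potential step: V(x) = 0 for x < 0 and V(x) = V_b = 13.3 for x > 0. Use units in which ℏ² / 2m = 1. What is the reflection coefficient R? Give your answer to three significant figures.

R = 0.0153

The wavenumbers are k₁ = √(2mE)/ℏ = 5.822 on the left and k₂ = √(2m(E − V_b))/ℏ = 4.539 on the right.
Matching ψ and ψ′ at x = 0 gives r = (k₁ − k₂)/(k₁ + k₂), so R = r² = 0.01535 and T = 1 − R = 0.9847.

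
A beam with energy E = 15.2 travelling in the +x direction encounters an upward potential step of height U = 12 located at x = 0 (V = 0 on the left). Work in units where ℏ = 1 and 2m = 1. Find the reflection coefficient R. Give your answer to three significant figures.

The wavenumbers are k₁ = √(2mE)/ℏ = 3.899 on the left and k₂ = √(2m(E − U))/ℏ = 1.789 on the right.
Continuity of ψ and ψ′ at the step yields the reflection amplitude r = (k₁ − k₂)/(k₁ + k₂) = 0.3710; thus R = |r|² = 0.1376, T = 0.8624.

R = 0.138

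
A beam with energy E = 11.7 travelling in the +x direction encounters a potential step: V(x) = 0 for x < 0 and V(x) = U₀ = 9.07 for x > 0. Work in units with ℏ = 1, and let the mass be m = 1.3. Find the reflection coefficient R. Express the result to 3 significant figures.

R = 0.127

The wavenumbers are k₁ = √(2mE)/ℏ = 5.515 on the left and k₂ = √(2m(E − U₀))/ℏ = 2.615 on the right.
Matching ψ and ψ′ at x = 0 gives r = (k₁ − k₂)/(k₁ + k₂), so R = r² = 0.1273 and T = 1 − R = 0.8727.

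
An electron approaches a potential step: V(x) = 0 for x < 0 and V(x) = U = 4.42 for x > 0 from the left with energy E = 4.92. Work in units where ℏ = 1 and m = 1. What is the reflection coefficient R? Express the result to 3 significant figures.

On each side the TISE gives plane waves with k = √(2m(E − V))/ℏ: k₁ = √(2·1·4.92) = 3.137, k₂ = √(2·1·0.5) = 1.000.
Continuity of ψ and ψ′ at the step yields the reflection amplitude r = (k₁ − k₂)/(k₁ + k₂) = 0.5165; thus R = |r|² = 0.2668, T = 0.7332.

R = 0.267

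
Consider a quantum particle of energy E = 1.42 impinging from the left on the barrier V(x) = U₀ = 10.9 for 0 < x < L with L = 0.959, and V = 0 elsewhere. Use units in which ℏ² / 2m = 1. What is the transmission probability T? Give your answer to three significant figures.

E < U₀: inside the barrier ψ ∝ e^{±κx} with κ = √(2m(U₀ − E))/ℏ = 3.079.
κL = 2.953, sinh(κL) = 9.553.
The exact tunnelling result is T⁻¹ = 1 + U₀² sinh²(κL) / [4E(U₀ − E)] = 202.4, so T = 0.00494.

T = 0.00494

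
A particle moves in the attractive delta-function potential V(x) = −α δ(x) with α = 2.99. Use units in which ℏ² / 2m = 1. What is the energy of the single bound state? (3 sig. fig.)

For x ≠ 0 the bound state is ψ ∝ e^{−κ|x|}; integrating the TISE across the delta gives the cusp condition 2κ = 2mα/ℏ², so κ = 1.495.
Then E = −ℏ²κ²/(2m) = −mα²/(2ℏ²) = -2.235.

E = -2.24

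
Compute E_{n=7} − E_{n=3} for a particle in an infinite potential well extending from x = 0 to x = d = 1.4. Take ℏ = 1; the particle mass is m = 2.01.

ΔE = 50.1

E_n = n²π²ℏ²/(2md²), so ΔE = (7² − 3²) π²ℏ²/(2md²).
ΔE = 40 × π² / (2 × 2.01 × 1.4²) = 50.10.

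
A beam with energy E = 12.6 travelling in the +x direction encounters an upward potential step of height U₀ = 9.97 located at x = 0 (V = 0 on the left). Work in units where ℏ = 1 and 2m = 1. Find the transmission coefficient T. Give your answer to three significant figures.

The wavenumbers are k₁ = √(2mE)/ℏ = 3.550 on the left and k₂ = √(2m(E − U₀))/ℏ = 1.622 on the right.
Matching ψ and ψ′ at x = 0 gives r = (k₁ − k₂)/(k₁ + k₂), so R = r² = 0.1390 and T = 1 − R = 0.8610.

T = 0.861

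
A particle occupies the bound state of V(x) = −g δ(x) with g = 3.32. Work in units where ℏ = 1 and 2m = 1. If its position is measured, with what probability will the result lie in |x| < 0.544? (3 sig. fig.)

The normalised bound state is ψ = √κ e^{−κ|x|} with κ = mg/ℏ² = 1.660.
P(|x| < d) = ∫_{−d}^{d} κ e^{−2κ|x|} dx = 1 − e^{−2κd} = 1 − e^{−1.806} = 0.8357.

P = 0.836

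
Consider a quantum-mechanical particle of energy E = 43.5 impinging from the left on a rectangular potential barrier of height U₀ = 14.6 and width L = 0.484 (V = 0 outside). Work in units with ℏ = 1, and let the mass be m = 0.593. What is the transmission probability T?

T = 0.996

E > U₀: inside the barrier k₂ = √(2m(E − U₀))/ℏ = 5.855, k₂L = 2.834.
T = [1 + U₀² sin²(k₂L) / (4E(E − U₀))]⁻¹ = 1/1.004 = 0.996.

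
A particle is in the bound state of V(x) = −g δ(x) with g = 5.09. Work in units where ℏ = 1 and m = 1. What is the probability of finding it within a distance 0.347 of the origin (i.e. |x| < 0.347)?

P = 0.971

The normalised bound state is ψ = √κ e^{−κ|x|} with κ = mg/ℏ² = 5.090.
P(|x| < d) = ∫_{−d}^{d} κ e^{−2κ|x|} dx = 1 − e^{−2κd} = 1 − e^{−3.532} = 0.9708.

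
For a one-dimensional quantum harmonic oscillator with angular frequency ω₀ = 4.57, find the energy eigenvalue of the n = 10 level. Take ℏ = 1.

E = 48.0

The oscillator eigenvalues are E_n = ℏω₀(n + ½), so E_10 = 4.57 × 10.5 = 47.99.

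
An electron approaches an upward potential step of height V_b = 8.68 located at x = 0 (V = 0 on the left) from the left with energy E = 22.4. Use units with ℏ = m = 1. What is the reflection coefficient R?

On each side the TISE gives plane waves with k = √(2m(E − V))/ℏ: k₁ = √(2·1·22.4) = 6.693, k₂ = √(2·1·13.72) = 5.238.
Continuity of ψ and ψ′ at the step yields the reflection amplitude r = (k₁ − k₂)/(k₁ + k₂) = 0.1219; thus R = |r|² = 0.01487, T = 0.9851.

R = 0.0149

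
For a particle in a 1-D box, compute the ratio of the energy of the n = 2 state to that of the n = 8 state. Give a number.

Since E_n ∝ n², the ratio is (2/8)² = 0.0625.

0.0625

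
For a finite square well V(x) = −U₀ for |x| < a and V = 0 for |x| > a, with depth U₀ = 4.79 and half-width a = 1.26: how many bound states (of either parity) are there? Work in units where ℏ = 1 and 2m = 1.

The dimensionless depth is z₀ = a√(2mU₀)/ℏ = 1.26 × √(4.790) = 2.758.
The even/odd transcendental equations gain one root per π/2 in z₀, giving N = 1 + ⌊2z₀/π⌋ = 1 + ⌊1.756⌋ = 2.

N = 2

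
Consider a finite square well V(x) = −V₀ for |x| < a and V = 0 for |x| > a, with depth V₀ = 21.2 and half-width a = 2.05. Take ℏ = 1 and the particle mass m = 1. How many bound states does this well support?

N = 9

Define the well-strength parameter z₀ = (a/ℏ)√(2mV₀) = 2.05 × √(2·1·21.2) = 13.35.
The even/odd transcendental equations gain one root per π/2 in z₀, giving N = 1 + ⌊2z₀/π⌋ = 1 + ⌊8.498⌋ = 9.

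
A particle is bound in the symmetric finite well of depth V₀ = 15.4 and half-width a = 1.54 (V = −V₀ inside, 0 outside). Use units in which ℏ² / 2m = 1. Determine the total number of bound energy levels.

The dimensionless depth is z₀ = a√(2mV₀)/ℏ = 1.54 × √(15.40) = 6.043.
The even/odd transcendental equations gain one root per π/2 in z₀, giving N = 1 + ⌊2z₀/π⌋ = 1 + ⌊3.847⌋ = 4.

N = 4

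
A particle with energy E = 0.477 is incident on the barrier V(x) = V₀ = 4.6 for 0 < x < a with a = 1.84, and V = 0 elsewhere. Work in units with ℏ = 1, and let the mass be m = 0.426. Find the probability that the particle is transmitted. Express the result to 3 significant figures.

Since E < V₀ the interior solution is evanescent with decay constant κ = √(2m(V₀ − E))/ℏ = 1.874.
κa = 3.449, sinh(κa) = 15.71.
The exact tunnelling result is T⁻¹ = 1 + V₀² sinh²(κa) / [4E(V₀ − E)] = 665.1, so T = 0.00150.

T = 0.00150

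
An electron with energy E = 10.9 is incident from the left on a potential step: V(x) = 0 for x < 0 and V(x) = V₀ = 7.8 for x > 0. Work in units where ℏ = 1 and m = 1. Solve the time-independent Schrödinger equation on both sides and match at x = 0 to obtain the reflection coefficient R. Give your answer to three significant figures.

R = 0.0926

The wavenumbers are k₁ = √(2mE)/ℏ = 4.669 on the left and k₂ = √(2m(E − V₀))/ℏ = 2.490 on the right.
Continuity of ψ and ψ′ at the step yields the reflection amplitude r = (k₁ − k₂)/(k₁ + k₂) = 0.3044; thus R = |r|² = 0.09265, T = 0.9074.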